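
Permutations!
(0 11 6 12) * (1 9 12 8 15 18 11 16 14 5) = (0 16 14 5 1 9 12)(6 8 15 18 11) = [16, 9, 2, 3, 4, 1, 8, 7, 15, 12, 10, 6, 0, 13, 5, 18, 14, 17, 11]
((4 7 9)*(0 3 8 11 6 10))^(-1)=((0 3 8 11 6 10)(4 7 9))^(-1)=(0 10 6 11 8 3)(4 9 7)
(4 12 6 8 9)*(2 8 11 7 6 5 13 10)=(2 8 9 4 12 5 13 10)(6 11 7)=[0, 1, 8, 3, 12, 13, 11, 6, 9, 4, 2, 7, 5, 10]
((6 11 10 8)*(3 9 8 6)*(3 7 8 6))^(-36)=((3 9 6 11 10)(7 8))^(-36)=(3 10 11 6 9)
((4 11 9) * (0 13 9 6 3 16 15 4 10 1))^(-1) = ((0 13 9 10 1)(3 16 15 4 11 6))^(-1) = (0 1 10 9 13)(3 6 11 4 15 16)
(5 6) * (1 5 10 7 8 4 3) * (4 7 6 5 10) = [0, 10, 2, 1, 3, 5, 4, 8, 7, 9, 6] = (1 10 6 4 3)(7 8)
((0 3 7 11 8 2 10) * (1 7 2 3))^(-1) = ((0 1 7 11 8 3 2 10))^(-1) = (0 10 2 3 8 11 7 1)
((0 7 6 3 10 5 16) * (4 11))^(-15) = (0 16 5 10 3 6 7)(4 11)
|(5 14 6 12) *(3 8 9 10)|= |(3 8 9 10)(5 14 6 12)|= 4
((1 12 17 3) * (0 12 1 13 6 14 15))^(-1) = ((0 12 17 3 13 6 14 15))^(-1) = (0 15 14 6 13 3 17 12)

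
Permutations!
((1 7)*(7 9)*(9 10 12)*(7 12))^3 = (9 12)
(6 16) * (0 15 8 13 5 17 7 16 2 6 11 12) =(0 15 8 13 5 17 7 16 11 12)(2 6) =[15, 1, 6, 3, 4, 17, 2, 16, 13, 9, 10, 12, 0, 5, 14, 8, 11, 7]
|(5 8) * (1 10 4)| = |(1 10 4)(5 8)| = 6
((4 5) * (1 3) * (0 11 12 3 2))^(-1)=((0 11 12 3 1 2)(4 5))^(-1)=(0 2 1 3 12 11)(4 5)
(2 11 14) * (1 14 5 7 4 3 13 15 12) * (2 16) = [0, 14, 11, 13, 3, 7, 6, 4, 8, 9, 10, 5, 1, 15, 16, 12, 2] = (1 14 16 2 11 5 7 4 3 13 15 12)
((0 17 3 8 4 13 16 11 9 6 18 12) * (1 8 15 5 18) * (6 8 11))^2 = (0 3 5 12 17 15 18)(1 9 4 16)(6 11 8 13)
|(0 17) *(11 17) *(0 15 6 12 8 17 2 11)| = 10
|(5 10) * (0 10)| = 3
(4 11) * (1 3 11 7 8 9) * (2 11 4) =(1 3 4 7 8 9)(2 11) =[0, 3, 11, 4, 7, 5, 6, 8, 9, 1, 10, 2]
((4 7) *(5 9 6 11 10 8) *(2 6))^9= ((2 6 11 10 8 5 9)(4 7))^9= (2 11 8 9 6 10 5)(4 7)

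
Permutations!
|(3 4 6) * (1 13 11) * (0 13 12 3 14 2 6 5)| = 24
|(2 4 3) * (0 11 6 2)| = |(0 11 6 2 4 3)| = 6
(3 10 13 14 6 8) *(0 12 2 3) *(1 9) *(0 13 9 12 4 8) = (0 4 8 13 14 6)(1 12 2 3 10 9) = [4, 12, 3, 10, 8, 5, 0, 7, 13, 1, 9, 11, 2, 14, 6]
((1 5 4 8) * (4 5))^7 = (1 4 8)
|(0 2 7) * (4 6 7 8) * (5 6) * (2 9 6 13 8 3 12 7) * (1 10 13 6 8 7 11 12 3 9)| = 30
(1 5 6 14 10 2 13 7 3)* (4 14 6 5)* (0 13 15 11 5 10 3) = (0 13 7)(1 4 14 3)(2 15 11 5 10) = [13, 4, 15, 1, 14, 10, 6, 0, 8, 9, 2, 5, 12, 7, 3, 11]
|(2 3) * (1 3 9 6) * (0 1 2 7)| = |(0 1 3 7)(2 9 6)| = 12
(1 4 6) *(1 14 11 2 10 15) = (1 4 6 14 11 2 10 15) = [0, 4, 10, 3, 6, 5, 14, 7, 8, 9, 15, 2, 12, 13, 11, 1]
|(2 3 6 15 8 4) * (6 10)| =7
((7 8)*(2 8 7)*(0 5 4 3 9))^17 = (0 4 9 5 3)(2 8)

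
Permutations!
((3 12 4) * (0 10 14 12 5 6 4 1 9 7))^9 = ((0 10 14 12 1 9 7)(3 5 6 4))^9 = (0 14 1 7 10 12 9)(3 5 6 4)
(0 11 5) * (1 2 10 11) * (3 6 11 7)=(0 1 2 10 7 3 6 11 5)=[1, 2, 10, 6, 4, 0, 11, 3, 8, 9, 7, 5]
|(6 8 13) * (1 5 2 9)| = 12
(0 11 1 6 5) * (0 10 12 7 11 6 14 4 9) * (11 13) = [6, 14, 2, 3, 9, 10, 5, 13, 8, 0, 12, 1, 7, 11, 4] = (0 6 5 10 12 7 13 11 1 14 4 9)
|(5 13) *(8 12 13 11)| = |(5 11 8 12 13)| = 5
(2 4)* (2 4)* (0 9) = (0 9) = [9, 1, 2, 3, 4, 5, 6, 7, 8, 0]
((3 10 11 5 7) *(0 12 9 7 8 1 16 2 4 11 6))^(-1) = ((0 12 9 7 3 10 6)(1 16 2 4 11 5 8))^(-1) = (0 6 10 3 7 9 12)(1 8 5 11 4 2 16)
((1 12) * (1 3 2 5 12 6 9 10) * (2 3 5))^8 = (12)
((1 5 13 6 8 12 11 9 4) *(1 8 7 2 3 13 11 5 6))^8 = (1 7 3)(2 13 6)(4 12 11)(5 9 8)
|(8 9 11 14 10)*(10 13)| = 6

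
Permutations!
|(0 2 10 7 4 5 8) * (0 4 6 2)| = |(2 10 7 6)(4 5 8)| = 12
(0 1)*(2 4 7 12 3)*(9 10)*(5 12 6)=(0 1)(2 4 7 6 5 12 3)(9 10)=[1, 0, 4, 2, 7, 12, 5, 6, 8, 10, 9, 11, 3]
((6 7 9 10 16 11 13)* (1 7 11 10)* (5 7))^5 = ((1 5 7 9)(6 11 13)(10 16))^5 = (1 5 7 9)(6 13 11)(10 16)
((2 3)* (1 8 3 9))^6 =(1 8 3 2 9)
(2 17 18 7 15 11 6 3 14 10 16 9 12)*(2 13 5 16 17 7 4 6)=(2 7 15 11)(3 14 10 17 18 4 6)(5 16 9 12 13)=[0, 1, 7, 14, 6, 16, 3, 15, 8, 12, 17, 2, 13, 5, 10, 11, 9, 18, 4]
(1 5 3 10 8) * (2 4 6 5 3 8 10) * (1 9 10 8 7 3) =(2 4 6 5 7 3)(8 9 10) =[0, 1, 4, 2, 6, 7, 5, 3, 9, 10, 8]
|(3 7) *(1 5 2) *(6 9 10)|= |(1 5 2)(3 7)(6 9 10)|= 6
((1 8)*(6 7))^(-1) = (1 8)(6 7)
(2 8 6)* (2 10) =(2 8 6 10) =[0, 1, 8, 3, 4, 5, 10, 7, 6, 9, 2]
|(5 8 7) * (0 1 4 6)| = |(0 1 4 6)(5 8 7)| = 12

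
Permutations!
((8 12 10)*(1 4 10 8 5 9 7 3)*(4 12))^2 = (1 8 10 9 3 12 4 5 7)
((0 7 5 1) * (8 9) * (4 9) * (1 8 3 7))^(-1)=((0 1)(3 7 5 8 4 9))^(-1)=(0 1)(3 9 4 8 5 7)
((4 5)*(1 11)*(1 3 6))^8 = ((1 11 3 6)(4 5))^8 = (11)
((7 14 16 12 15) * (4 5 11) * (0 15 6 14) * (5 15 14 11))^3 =((0 14 16 12 6 11 4 15 7))^3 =(0 12 4)(6 15 14)(7 16 11)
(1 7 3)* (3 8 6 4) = (1 7 8 6 4 3) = [0, 7, 2, 1, 3, 5, 4, 8, 6]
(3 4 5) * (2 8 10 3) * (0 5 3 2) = (0 5)(2 8 10)(3 4) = [5, 1, 8, 4, 3, 0, 6, 7, 10, 9, 2]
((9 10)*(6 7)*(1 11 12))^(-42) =((1 11 12)(6 7)(9 10))^(-42) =(12)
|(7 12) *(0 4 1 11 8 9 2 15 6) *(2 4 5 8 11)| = 18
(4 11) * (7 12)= [0, 1, 2, 3, 11, 5, 6, 12, 8, 9, 10, 4, 7]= (4 11)(7 12)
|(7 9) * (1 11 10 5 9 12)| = |(1 11 10 5 9 7 12)| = 7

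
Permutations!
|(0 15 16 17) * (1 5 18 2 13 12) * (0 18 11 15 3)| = |(0 3)(1 5 11 15 16 17 18 2 13 12)| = 10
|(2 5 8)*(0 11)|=|(0 11)(2 5 8)|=6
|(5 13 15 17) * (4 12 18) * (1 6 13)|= 6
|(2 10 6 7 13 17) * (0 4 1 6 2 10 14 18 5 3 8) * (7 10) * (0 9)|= |(0 4 1 6 10 2 14 18 5 3 8 9)(7 13 17)|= 12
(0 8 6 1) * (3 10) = (0 8 6 1)(3 10) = [8, 0, 2, 10, 4, 5, 1, 7, 6, 9, 3]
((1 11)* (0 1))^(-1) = (0 11 1)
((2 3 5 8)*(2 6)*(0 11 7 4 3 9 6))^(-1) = ((0 11 7 4 3 5 8)(2 9 6))^(-1) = (0 8 5 3 4 7 11)(2 6 9)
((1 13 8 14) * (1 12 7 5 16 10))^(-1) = ((1 13 8 14 12 7 5 16 10))^(-1) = (1 10 16 5 7 12 14 8 13)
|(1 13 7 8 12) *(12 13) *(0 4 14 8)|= |(0 4 14 8 13 7)(1 12)|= 6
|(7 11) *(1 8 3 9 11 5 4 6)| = |(1 8 3 9 11 7 5 4 6)| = 9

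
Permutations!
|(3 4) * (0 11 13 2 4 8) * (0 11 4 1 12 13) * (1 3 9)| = |(0 4 9 1 12 13 2 3 8 11)| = 10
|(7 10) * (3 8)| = |(3 8)(7 10)| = 2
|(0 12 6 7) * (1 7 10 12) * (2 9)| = |(0 1 7)(2 9)(6 10 12)| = 6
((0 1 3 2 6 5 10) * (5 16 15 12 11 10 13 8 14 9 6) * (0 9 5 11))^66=((0 1 3 2 11 10 9 6 16 15 12)(5 13 8 14))^66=(16)(5 8)(13 14)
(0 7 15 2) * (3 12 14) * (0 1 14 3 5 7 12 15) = (0 12 3 15 2 1 14 5 7) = [12, 14, 1, 15, 4, 7, 6, 0, 8, 9, 10, 11, 3, 13, 5, 2]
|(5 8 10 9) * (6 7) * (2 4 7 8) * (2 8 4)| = 12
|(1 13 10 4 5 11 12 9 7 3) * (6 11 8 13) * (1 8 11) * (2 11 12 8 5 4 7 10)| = |(1 6)(2 11 8 13)(3 5 12 9 10 7)| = 12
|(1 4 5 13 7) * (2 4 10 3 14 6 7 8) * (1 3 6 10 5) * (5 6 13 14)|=11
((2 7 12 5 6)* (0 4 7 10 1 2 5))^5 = ((0 4 7 12)(1 2 10)(5 6))^5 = (0 4 7 12)(1 10 2)(5 6)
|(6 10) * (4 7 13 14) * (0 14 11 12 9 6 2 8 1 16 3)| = |(0 14 4 7 13 11 12 9 6 10 2 8 1 16 3)| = 15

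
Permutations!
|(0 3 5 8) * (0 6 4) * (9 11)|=6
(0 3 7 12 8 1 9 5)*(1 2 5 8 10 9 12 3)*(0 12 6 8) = [1, 6, 5, 7, 4, 12, 8, 3, 2, 0, 9, 11, 10] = (0 1 6 8 2 5 12 10 9)(3 7)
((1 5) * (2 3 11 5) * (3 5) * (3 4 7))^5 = (1 5 2)(3 11 4 7)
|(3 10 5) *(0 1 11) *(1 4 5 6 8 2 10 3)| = 20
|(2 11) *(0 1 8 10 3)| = 10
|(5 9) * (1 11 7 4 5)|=6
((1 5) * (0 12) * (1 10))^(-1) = ((0 12)(1 5 10))^(-1) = (0 12)(1 10 5)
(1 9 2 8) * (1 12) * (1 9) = (2 8 12 9) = [0, 1, 8, 3, 4, 5, 6, 7, 12, 2, 10, 11, 9]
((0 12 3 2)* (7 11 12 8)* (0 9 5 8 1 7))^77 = (0 9 12 1 5 3 7 8 2 11)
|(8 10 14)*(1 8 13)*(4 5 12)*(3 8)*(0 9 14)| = |(0 9 14 13 1 3 8 10)(4 5 12)| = 24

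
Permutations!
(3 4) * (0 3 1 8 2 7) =(0 3 4 1 8 2 7) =[3, 8, 7, 4, 1, 5, 6, 0, 2]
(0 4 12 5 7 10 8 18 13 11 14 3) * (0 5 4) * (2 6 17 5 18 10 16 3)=(2 6 17 5 7 16 3 18 13 11 14)(4 12)(8 10)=[0, 1, 6, 18, 12, 7, 17, 16, 10, 9, 8, 14, 4, 11, 2, 15, 3, 5, 13]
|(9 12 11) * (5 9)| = |(5 9 12 11)| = 4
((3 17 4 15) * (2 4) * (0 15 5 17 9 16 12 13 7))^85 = ((0 15 3 9 16 12 13 7)(2 4 5 17))^85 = (0 12 3 7 16 15 13 9)(2 4 5 17)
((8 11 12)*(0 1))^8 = (8 12 11)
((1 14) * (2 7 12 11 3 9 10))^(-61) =((1 14)(2 7 12 11 3 9 10))^(-61) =(1 14)(2 12 3 10 7 11 9)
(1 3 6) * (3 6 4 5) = (1 6)(3 4 5) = [0, 6, 2, 4, 5, 3, 1]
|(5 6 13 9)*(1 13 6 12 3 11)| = |(1 13 9 5 12 3 11)| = 7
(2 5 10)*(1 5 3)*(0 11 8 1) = [11, 5, 3, 0, 4, 10, 6, 7, 1, 9, 2, 8] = (0 11 8 1 5 10 2 3)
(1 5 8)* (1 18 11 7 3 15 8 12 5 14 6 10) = (1 14 6 10)(3 15 8 18 11 7)(5 12) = [0, 14, 2, 15, 4, 12, 10, 3, 18, 9, 1, 7, 5, 13, 6, 8, 16, 17, 11]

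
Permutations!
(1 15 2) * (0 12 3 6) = (0 12 3 6)(1 15 2) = [12, 15, 1, 6, 4, 5, 0, 7, 8, 9, 10, 11, 3, 13, 14, 2]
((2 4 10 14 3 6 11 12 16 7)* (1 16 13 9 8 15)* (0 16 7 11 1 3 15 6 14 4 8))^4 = ((0 16 11 12 13 9)(1 7 2 8 6)(3 14 15)(4 10))^4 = (0 13 11)(1 6 8 2 7)(3 14 15)(9 12 16)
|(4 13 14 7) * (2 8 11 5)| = 4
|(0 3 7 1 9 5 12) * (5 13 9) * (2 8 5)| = |(0 3 7 1 2 8 5 12)(9 13)| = 8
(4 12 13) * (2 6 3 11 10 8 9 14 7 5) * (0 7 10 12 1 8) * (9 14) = (0 7 5 2 6 3 11 12 13 4 1 8 14 10) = [7, 8, 6, 11, 1, 2, 3, 5, 14, 9, 0, 12, 13, 4, 10]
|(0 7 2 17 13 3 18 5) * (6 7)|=9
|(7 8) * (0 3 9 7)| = 5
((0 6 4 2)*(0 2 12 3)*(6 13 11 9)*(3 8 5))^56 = (0 12 11 5 6)(3 4 13 8 9) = ((0 13 11 9 6 4 12 8 5 3))^56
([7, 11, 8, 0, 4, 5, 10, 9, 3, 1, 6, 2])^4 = (0 11)(1 3)(2 7)(8 9)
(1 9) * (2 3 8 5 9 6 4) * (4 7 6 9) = [0, 9, 3, 8, 2, 4, 7, 6, 5, 1] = (1 9)(2 3 8 5 4)(6 7)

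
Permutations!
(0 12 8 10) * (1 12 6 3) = (0 6 3 1 12 8 10) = [6, 12, 2, 1, 4, 5, 3, 7, 10, 9, 0, 11, 8]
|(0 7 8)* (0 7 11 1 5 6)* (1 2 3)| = |(0 11 2 3 1 5 6)(7 8)| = 14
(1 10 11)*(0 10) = (0 10 11 1) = [10, 0, 2, 3, 4, 5, 6, 7, 8, 9, 11, 1]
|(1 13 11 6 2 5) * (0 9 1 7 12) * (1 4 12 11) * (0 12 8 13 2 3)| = 12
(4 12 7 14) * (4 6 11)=(4 12 7 14 6 11)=[0, 1, 2, 3, 12, 5, 11, 14, 8, 9, 10, 4, 7, 13, 6]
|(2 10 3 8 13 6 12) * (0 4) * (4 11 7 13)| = 11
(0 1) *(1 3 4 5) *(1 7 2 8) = (0 3 4 5 7 2 8 1) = [3, 0, 8, 4, 5, 7, 6, 2, 1]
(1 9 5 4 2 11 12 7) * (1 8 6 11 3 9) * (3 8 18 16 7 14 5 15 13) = (2 8 6 11 12 14 5 4)(3 9 15 13)(7 18 16) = [0, 1, 8, 9, 2, 4, 11, 18, 6, 15, 10, 12, 14, 3, 5, 13, 7, 17, 16]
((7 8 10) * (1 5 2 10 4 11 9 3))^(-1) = (1 3 9 11 4 8 7 10 2 5)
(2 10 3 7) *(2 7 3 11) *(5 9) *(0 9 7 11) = [9, 1, 10, 3, 4, 7, 6, 11, 8, 5, 0, 2] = (0 9 5 7 11 2 10)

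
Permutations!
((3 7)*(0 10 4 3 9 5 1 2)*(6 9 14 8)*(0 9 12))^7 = ((0 10 4 3 7 14 8 6 12)(1 2 9 5))^7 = (0 6 14 3 10 12 8 7 4)(1 5 9 2)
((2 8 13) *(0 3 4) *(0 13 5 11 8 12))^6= (13)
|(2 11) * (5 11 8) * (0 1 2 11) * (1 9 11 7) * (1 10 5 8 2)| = 6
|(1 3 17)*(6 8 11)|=3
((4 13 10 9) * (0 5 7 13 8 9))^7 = (0 7 10 5 13)(4 8 9)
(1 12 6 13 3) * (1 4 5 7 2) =(1 12 6 13 3 4 5 7 2) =[0, 12, 1, 4, 5, 7, 13, 2, 8, 9, 10, 11, 6, 3]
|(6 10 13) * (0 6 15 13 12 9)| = 10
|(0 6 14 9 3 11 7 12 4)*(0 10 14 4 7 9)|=|(0 6 4 10 14)(3 11 9)(7 12)|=30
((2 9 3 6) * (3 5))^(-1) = (2 6 3 5 9)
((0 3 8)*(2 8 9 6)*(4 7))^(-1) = ((0 3 9 6 2 8)(4 7))^(-1) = (0 8 2 6 9 3)(4 7)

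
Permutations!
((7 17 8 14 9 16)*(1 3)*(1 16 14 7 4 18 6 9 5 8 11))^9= ((1 3 16 4 18 6 9 14 5 8 7 17 11))^9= (1 8 6 3 7 9 16 17 14 4 11 5 18)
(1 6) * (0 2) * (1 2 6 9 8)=(0 6 2)(1 9 8)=[6, 9, 0, 3, 4, 5, 2, 7, 1, 8]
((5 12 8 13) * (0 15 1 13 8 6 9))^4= ((0 15 1 13 5 12 6 9))^4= (0 5)(1 6)(9 13)(12 15)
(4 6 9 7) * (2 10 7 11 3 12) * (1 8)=(1 8)(2 10 7 4 6 9 11 3 12)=[0, 8, 10, 12, 6, 5, 9, 4, 1, 11, 7, 3, 2]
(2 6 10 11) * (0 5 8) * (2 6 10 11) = [5, 1, 10, 3, 4, 8, 11, 7, 0, 9, 2, 6] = (0 5 8)(2 10)(6 11)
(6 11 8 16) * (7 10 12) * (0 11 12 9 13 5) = (0 11 8 16 6 12 7 10 9 13 5) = [11, 1, 2, 3, 4, 0, 12, 10, 16, 13, 9, 8, 7, 5, 14, 15, 6]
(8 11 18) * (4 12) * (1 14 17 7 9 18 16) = (1 14 17 7 9 18 8 11 16)(4 12) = [0, 14, 2, 3, 12, 5, 6, 9, 11, 18, 10, 16, 4, 13, 17, 15, 1, 7, 8]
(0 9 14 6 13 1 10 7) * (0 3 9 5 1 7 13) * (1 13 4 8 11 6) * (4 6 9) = [5, 10, 2, 4, 8, 13, 0, 3, 11, 14, 6, 9, 12, 7, 1] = (0 5 13 7 3 4 8 11 9 14 1 10 6)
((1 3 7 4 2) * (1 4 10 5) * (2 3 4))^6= ((1 4 3 7 10 5))^6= (10)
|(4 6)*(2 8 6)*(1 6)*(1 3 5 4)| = |(1 6)(2 8 3 5 4)| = 10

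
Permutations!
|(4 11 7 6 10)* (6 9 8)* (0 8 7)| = 6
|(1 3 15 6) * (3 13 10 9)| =|(1 13 10 9 3 15 6)| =7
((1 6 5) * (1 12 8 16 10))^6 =((1 6 5 12 8 16 10))^6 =(1 10 16 8 12 5 6)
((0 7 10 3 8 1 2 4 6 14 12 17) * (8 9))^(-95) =((0 7 10 3 9 8 1 2 4 6 14 12 17))^(-95) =(0 6 8 7 14 1 10 12 2 3 17 4 9)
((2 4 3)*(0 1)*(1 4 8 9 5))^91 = (0 2 5 4 8 1 3 9)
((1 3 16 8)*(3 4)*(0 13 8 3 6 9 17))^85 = (0 6 8 17 4 13 9 1)(3 16)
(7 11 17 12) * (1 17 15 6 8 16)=(1 17 12 7 11 15 6 8 16)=[0, 17, 2, 3, 4, 5, 8, 11, 16, 9, 10, 15, 7, 13, 14, 6, 1, 12]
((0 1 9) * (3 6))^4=((0 1 9)(3 6))^4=(0 1 9)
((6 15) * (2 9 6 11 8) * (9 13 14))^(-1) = ((2 13 14 9 6 15 11 8))^(-1) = (2 8 11 15 6 9 14 13)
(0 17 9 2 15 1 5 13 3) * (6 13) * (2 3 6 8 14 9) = (0 17 2 15 1 5 8 14 9 3)(6 13) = [17, 5, 15, 0, 4, 8, 13, 7, 14, 3, 10, 11, 12, 6, 9, 1, 16, 2]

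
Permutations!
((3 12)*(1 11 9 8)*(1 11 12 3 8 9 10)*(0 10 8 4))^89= ((0 10 1 12 4)(8 11))^89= (0 4 12 1 10)(8 11)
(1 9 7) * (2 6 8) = [0, 9, 6, 3, 4, 5, 8, 1, 2, 7] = (1 9 7)(2 6 8)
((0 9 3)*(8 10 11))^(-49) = ((0 9 3)(8 10 11))^(-49) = (0 3 9)(8 11 10)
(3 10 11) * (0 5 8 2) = (0 5 8 2)(3 10 11) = [5, 1, 0, 10, 4, 8, 6, 7, 2, 9, 11, 3]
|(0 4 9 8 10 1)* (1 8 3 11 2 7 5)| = |(0 4 9 3 11 2 7 5 1)(8 10)| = 18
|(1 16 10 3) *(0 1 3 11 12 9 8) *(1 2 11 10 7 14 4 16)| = 12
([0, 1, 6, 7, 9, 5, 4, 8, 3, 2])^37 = [0, 1, 6, 7, 9, 5, 4, 8, 3, 2]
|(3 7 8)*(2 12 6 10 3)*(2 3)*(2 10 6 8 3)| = 6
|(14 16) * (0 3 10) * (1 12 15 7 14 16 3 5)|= 9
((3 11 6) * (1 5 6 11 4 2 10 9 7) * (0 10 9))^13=(11)(0 10)(1 2 6 7 4 5 9 3)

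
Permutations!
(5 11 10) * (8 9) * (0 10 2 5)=(0 10)(2 5 11)(8 9)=[10, 1, 5, 3, 4, 11, 6, 7, 9, 8, 0, 2]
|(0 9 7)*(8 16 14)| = |(0 9 7)(8 16 14)| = 3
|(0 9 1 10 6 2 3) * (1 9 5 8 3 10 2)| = |(0 5 8 3)(1 2 10 6)| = 4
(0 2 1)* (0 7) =(0 2 1 7) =[2, 7, 1, 3, 4, 5, 6, 0]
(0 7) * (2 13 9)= (0 7)(2 13 9)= [7, 1, 13, 3, 4, 5, 6, 0, 8, 2, 10, 11, 12, 9]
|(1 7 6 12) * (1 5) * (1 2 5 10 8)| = 6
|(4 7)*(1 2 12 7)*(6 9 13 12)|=|(1 2 6 9 13 12 7 4)|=8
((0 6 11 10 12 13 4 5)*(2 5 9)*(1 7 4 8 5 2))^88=((0 6 11 10 12 13 8 5)(1 7 4 9))^88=(13)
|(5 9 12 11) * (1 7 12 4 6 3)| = 9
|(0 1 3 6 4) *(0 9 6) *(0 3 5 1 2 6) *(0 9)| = |(9)(0 2 6 4)(1 5)| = 4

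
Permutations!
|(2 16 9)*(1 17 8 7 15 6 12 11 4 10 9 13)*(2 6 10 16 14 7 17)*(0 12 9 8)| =14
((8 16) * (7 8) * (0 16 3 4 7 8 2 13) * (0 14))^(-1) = ((0 16 8 3 4 7 2 13 14))^(-1) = (0 14 13 2 7 4 3 8 16)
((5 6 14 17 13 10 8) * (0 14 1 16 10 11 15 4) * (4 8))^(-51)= ((0 14 17 13 11 15 8 5 6 1 16 10 4))^(-51)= (0 14 17 13 11 15 8 5 6 1 16 10 4)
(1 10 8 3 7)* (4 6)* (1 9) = (1 10 8 3 7 9)(4 6) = [0, 10, 2, 7, 6, 5, 4, 9, 3, 1, 8]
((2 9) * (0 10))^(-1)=(0 10)(2 9)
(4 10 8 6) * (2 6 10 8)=(2 6 4 8 10)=[0, 1, 6, 3, 8, 5, 4, 7, 10, 9, 2]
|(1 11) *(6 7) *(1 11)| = 2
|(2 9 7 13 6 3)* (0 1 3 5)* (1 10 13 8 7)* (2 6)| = |(0 10 13 2 9 1 3 6 5)(7 8)| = 18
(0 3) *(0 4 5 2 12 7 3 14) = (0 14)(2 12 7 3 4 5) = [14, 1, 12, 4, 5, 2, 6, 3, 8, 9, 10, 11, 7, 13, 0]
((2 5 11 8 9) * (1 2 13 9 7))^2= (13)(1 5 8)(2 11 7)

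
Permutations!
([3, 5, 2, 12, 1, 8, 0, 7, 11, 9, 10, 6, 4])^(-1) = [6, 4, 2, 0, 12, 1, 11, 7, 5, 9, 10, 8, 3]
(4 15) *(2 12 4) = (2 12 4 15) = [0, 1, 12, 3, 15, 5, 6, 7, 8, 9, 10, 11, 4, 13, 14, 2]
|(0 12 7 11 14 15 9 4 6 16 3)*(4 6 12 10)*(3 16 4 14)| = |(16)(0 10 14 15 9 6 4 12 7 11 3)| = 11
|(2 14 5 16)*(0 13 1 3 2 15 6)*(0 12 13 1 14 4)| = 35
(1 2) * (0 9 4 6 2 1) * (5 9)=(0 5 9 4 6 2)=[5, 1, 0, 3, 6, 9, 2, 7, 8, 4]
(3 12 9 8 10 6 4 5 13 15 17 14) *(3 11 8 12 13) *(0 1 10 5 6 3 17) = [1, 10, 2, 13, 6, 17, 4, 7, 5, 12, 3, 8, 9, 15, 11, 0, 16, 14] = (0 1 10 3 13 15)(4 6)(5 17 14 11 8)(9 12)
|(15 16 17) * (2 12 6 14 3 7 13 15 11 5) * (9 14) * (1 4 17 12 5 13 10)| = 14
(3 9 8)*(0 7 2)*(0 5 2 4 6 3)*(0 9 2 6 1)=(0 7 4 1)(2 5 6 3)(8 9)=[7, 0, 5, 2, 1, 6, 3, 4, 9, 8]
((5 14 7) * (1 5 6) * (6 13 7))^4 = ((1 5 14 6)(7 13))^4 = (14)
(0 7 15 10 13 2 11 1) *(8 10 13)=(0 7 15 13 2 11 1)(8 10)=[7, 0, 11, 3, 4, 5, 6, 15, 10, 9, 8, 1, 12, 2, 14, 13]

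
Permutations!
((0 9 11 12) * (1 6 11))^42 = (12)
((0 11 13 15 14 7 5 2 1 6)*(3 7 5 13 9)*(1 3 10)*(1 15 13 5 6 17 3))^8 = (0 11 9 10 15 14 6)(1 3 5)(2 17 7)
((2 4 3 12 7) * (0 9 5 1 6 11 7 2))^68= ((0 9 5 1 6 11 7)(2 4 3 12))^68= (12)(0 11 1 9 7 6 5)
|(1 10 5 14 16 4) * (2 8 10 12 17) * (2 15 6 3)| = |(1 12 17 15 6 3 2 8 10 5 14 16 4)| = 13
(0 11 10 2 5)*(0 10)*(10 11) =(0 10 2 5 11) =[10, 1, 5, 3, 4, 11, 6, 7, 8, 9, 2, 0]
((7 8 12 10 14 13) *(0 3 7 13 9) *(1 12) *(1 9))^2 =((0 3 7 8 9)(1 12 10 14))^2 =(0 7 9 3 8)(1 10)(12 14)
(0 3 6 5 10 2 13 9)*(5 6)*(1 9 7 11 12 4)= (0 3 5 10 2 13 7 11 12 4 1 9)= [3, 9, 13, 5, 1, 10, 6, 11, 8, 0, 2, 12, 4, 7]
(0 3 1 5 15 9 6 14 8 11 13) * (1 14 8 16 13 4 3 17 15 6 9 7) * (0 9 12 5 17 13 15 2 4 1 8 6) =(0 13 9 12 5)(1 17 2 4 3 14 16 15 7 8 11) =[13, 17, 4, 14, 3, 0, 6, 8, 11, 12, 10, 1, 5, 9, 16, 7, 15, 2]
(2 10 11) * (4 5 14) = (2 10 11)(4 5 14) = [0, 1, 10, 3, 5, 14, 6, 7, 8, 9, 11, 2, 12, 13, 4]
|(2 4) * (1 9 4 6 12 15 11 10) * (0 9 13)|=11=|(0 9 4 2 6 12 15 11 10 1 13)|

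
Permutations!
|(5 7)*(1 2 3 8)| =4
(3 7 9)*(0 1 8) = (0 1 8)(3 7 9) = [1, 8, 2, 7, 4, 5, 6, 9, 0, 3]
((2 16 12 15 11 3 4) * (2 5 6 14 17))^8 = (2 6 3 12 17 5 11 16 14 4 15)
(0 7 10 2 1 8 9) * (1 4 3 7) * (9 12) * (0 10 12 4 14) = (0 1 8 4 3 7 12 9 10 2 14) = [1, 8, 14, 7, 3, 5, 6, 12, 4, 10, 2, 11, 9, 13, 0]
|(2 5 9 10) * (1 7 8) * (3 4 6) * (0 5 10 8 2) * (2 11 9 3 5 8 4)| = 12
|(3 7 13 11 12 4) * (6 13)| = |(3 7 6 13 11 12 4)| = 7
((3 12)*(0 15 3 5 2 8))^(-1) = ((0 15 3 12 5 2 8))^(-1) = (0 8 2 5 12 3 15)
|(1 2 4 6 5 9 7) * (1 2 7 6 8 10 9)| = |(1 7 2 4 8 10 9 6 5)| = 9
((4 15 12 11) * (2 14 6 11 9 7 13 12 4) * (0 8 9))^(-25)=(0 12 13 7 9 8)(2 11 6 14)(4 15)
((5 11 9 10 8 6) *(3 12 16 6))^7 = ((3 12 16 6 5 11 9 10 8))^7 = (3 10 11 6 12 8 9 5 16)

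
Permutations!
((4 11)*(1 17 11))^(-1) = (1 4 11 17)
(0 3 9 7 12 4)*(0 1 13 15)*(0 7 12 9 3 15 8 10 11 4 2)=(0 15 7 9 12 2)(1 13 8 10 11 4)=[15, 13, 0, 3, 1, 5, 6, 9, 10, 12, 11, 4, 2, 8, 14, 7]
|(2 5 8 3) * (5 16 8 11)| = |(2 16 8 3)(5 11)| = 4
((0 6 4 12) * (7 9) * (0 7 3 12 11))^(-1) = (0 11 4 6)(3 9 7 12)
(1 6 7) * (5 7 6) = [0, 5, 2, 3, 4, 7, 6, 1] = (1 5 7)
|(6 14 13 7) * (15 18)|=|(6 14 13 7)(15 18)|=4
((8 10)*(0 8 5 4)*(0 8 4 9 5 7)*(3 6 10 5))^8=((0 4 8 5 9 3 6 10 7))^8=(0 7 10 6 3 9 5 8 4)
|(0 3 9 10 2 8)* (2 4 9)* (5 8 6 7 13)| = |(0 3 2 6 7 13 5 8)(4 9 10)| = 24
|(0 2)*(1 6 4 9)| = |(0 2)(1 6 4 9)| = 4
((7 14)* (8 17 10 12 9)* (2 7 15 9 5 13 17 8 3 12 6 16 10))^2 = ((2 7 14 15 9 3 12 5 13 17)(6 16 10))^2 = (2 14 9 12 13)(3 5 17 7 15)(6 10 16)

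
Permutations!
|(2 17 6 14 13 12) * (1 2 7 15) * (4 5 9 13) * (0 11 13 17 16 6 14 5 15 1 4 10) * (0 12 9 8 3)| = |(0 11 13 9 17 14 10 12 7 1 2 16 6 5 8 3)(4 15)| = 16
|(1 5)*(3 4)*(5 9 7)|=4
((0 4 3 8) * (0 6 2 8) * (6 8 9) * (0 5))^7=(0 5 3 4)(2 9 6)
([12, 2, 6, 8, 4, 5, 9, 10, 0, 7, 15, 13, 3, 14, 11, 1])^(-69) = (0 8 3 12)(1 2 6 9 7 10 15)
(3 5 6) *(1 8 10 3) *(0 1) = [1, 8, 2, 5, 4, 6, 0, 7, 10, 9, 3] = (0 1 8 10 3 5 6)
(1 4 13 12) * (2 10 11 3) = [0, 4, 10, 2, 13, 5, 6, 7, 8, 9, 11, 3, 1, 12] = (1 4 13 12)(2 10 11 3)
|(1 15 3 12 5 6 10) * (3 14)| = |(1 15 14 3 12 5 6 10)| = 8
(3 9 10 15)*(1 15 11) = (1 15 3 9 10 11) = [0, 15, 2, 9, 4, 5, 6, 7, 8, 10, 11, 1, 12, 13, 14, 3]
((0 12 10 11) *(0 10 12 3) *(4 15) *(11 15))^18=(4 10)(11 15)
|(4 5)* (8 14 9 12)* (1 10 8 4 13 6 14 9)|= 10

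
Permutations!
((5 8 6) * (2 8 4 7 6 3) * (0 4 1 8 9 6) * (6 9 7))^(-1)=((9)(0 4 6 5 1 8 3 2 7))^(-1)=(9)(0 7 2 3 8 1 5 6 4)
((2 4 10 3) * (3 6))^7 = (2 10 3 4 6)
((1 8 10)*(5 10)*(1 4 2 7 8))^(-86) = (2 10 8)(4 5 7)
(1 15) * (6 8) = (1 15)(6 8) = [0, 15, 2, 3, 4, 5, 8, 7, 6, 9, 10, 11, 12, 13, 14, 1]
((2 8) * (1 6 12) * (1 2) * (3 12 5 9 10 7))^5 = (1 7)(2 9)(3 6)(5 12)(8 10)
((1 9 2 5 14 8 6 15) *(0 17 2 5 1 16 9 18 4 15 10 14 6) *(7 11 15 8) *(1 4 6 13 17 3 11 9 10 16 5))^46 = (0 17 11 4 5)(1 7 10 6)(2 15 8 13 3)(9 14 16 18)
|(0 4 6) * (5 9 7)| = |(0 4 6)(5 9 7)| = 3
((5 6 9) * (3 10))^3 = (3 10)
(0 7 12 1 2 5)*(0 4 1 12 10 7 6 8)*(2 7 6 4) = (12)(0 4 1 7 10 6 8)(2 5) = [4, 7, 5, 3, 1, 2, 8, 10, 0, 9, 6, 11, 12]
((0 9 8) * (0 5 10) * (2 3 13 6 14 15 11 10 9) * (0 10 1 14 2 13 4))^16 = ((0 13 6 2 3 4)(1 14 15 11)(5 9 8))^16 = (15)(0 3 6)(2 13 4)(5 9 8)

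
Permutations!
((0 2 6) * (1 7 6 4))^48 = (7)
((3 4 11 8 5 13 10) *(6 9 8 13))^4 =(3 10 13 11 4) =((3 4 11 13 10)(5 6 9 8))^4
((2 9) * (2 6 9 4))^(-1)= (2 4)(6 9)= ((2 4)(6 9))^(-1)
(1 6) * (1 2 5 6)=[0, 1, 5, 3, 4, 6, 2]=(2 5 6)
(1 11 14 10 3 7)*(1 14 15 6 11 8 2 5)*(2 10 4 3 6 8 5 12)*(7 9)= (1 5)(2 12)(3 9 7 14 4)(6 11 15 8 10)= [0, 5, 12, 9, 3, 1, 11, 14, 10, 7, 6, 15, 2, 13, 4, 8]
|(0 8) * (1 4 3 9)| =4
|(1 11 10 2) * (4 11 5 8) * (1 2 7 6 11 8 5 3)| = |(1 3)(4 8)(6 11 10 7)| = 4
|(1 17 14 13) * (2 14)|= 5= |(1 17 2 14 13)|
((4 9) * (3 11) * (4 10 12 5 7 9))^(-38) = ((3 11)(5 7 9 10 12))^(-38) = (5 9 12 7 10)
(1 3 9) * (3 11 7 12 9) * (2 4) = (1 11 7 12 9)(2 4) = [0, 11, 4, 3, 2, 5, 6, 12, 8, 1, 10, 7, 9]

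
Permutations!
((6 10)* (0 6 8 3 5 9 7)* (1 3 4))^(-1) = (0 7 9 5 3 1 4 8 10 6)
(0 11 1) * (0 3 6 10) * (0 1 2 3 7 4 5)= (0 11 2 3 6 10 1 7 4 5)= [11, 7, 3, 6, 5, 0, 10, 4, 8, 9, 1, 2]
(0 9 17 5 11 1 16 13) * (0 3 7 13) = [9, 16, 2, 7, 4, 11, 6, 13, 8, 17, 10, 1, 12, 3, 14, 15, 0, 5] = (0 9 17 5 11 1 16)(3 7 13)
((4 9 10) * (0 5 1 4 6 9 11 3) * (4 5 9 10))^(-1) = ((0 9 4 11 3)(1 5)(6 10))^(-1) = (0 3 11 4 9)(1 5)(6 10)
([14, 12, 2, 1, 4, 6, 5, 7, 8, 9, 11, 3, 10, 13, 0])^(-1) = [14, 3, 2, 11, 4, 6, 5, 7, 8, 9, 12, 10, 1, 13, 0]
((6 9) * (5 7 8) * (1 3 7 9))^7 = (9)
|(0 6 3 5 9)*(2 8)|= 10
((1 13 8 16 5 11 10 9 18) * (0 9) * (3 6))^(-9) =(0 9 18 1 13 8 16 5 11 10)(3 6)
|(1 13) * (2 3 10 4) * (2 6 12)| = 6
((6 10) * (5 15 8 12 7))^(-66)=((5 15 8 12 7)(6 10))^(-66)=(5 7 12 8 15)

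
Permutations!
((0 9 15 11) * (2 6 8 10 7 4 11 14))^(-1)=(0 11 4 7 10 8 6 2 14 15 9)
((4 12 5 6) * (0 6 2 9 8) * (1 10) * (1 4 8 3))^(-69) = ((0 6 8)(1 10 4 12 5 2 9 3))^(-69) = (1 12 9 10 5 3 4 2)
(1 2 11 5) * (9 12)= (1 2 11 5)(9 12)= [0, 2, 11, 3, 4, 1, 6, 7, 8, 12, 10, 5, 9]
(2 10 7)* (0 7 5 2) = [7, 1, 10, 3, 4, 2, 6, 0, 8, 9, 5] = (0 7)(2 10 5)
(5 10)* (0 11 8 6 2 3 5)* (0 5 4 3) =(0 11 8 6 2)(3 4)(5 10) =[11, 1, 0, 4, 3, 10, 2, 7, 6, 9, 5, 8]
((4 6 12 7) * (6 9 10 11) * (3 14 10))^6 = ((3 14 10 11 6 12 7 4 9))^6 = (3 7 11)(4 6 14)(9 12 10)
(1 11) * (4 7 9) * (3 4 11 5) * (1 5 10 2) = [0, 10, 1, 4, 7, 3, 6, 9, 8, 11, 2, 5] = (1 10 2)(3 4 7 9 11 5)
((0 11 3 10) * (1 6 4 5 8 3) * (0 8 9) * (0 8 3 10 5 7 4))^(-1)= ((0 11 1 6)(3 5 9 8 10)(4 7))^(-1)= (0 6 1 11)(3 10 8 9 5)(4 7)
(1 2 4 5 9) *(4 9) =(1 2 9)(4 5) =[0, 2, 9, 3, 5, 4, 6, 7, 8, 1]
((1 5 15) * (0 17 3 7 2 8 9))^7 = ((0 17 3 7 2 8 9)(1 5 15))^7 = (17)(1 5 15)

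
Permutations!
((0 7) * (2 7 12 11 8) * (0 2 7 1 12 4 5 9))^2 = (0 5)(1 11 7)(2 12 8)(4 9) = ((0 4 5 9)(1 12 11 8 7 2))^2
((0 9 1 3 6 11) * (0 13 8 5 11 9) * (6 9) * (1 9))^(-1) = (1 3)(5 8 13 11)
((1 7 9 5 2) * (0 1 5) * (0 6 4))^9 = (0 9)(1 6)(2 5)(4 7)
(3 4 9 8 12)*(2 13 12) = (2 13 12 3 4 9 8) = [0, 1, 13, 4, 9, 5, 6, 7, 2, 8, 10, 11, 3, 12]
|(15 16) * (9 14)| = 2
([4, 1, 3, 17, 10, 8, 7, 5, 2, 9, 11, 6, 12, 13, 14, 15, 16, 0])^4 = [6, 1, 4, 10, 7, 17, 2, 3, 0, 9, 5, 8, 12, 13, 14, 15, 16, 11]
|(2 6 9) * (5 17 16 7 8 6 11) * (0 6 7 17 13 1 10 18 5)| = |(0 6 9 2 11)(1 10 18 5 13)(7 8)(16 17)| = 10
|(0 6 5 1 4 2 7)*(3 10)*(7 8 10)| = |(0 6 5 1 4 2 8 10 3 7)| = 10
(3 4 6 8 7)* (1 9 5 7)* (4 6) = (1 9 5 7 3 6 8) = [0, 9, 2, 6, 4, 7, 8, 3, 1, 5]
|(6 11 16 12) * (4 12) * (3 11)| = |(3 11 16 4 12 6)| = 6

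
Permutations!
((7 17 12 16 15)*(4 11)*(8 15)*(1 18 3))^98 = (1 3 18)(7 12 8)(15 17 16)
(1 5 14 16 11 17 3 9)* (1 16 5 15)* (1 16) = (1 15 16 11 17 3 9)(5 14) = [0, 15, 2, 9, 4, 14, 6, 7, 8, 1, 10, 17, 12, 13, 5, 16, 11, 3]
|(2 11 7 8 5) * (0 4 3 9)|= |(0 4 3 9)(2 11 7 8 5)|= 20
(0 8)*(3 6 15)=(0 8)(3 6 15)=[8, 1, 2, 6, 4, 5, 15, 7, 0, 9, 10, 11, 12, 13, 14, 3]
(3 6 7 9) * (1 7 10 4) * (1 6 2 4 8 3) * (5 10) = (1 7 9)(2 4 6 5 10 8 3) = [0, 7, 4, 2, 6, 10, 5, 9, 3, 1, 8]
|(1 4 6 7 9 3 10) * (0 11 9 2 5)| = 11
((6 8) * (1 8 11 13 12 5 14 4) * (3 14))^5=((1 8 6 11 13 12 5 3 14 4))^5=(1 12)(3 6)(4 13)(5 8)(11 14)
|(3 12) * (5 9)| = 2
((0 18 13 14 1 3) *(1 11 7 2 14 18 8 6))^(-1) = ((0 8 6 1 3)(2 14 11 7)(13 18))^(-1) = (0 3 1 6 8)(2 7 11 14)(13 18)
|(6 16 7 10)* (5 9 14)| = 12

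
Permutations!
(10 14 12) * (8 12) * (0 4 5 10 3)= (0 4 5 10 14 8 12 3)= [4, 1, 2, 0, 5, 10, 6, 7, 12, 9, 14, 11, 3, 13, 8]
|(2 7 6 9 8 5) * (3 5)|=7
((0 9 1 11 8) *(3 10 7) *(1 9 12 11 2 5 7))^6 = (0 11)(8 12) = ((0 12 11 8)(1 2 5 7 3 10))^6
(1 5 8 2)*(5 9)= [0, 9, 1, 3, 4, 8, 6, 7, 2, 5]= (1 9 5 8 2)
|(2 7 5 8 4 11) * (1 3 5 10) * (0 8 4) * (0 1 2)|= 21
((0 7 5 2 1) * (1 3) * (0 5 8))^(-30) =((0 7 8)(1 5 2 3))^(-30) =(8)(1 2)(3 5)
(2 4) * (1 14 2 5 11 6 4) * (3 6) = (1 14 2)(3 6 4 5 11) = [0, 14, 1, 6, 5, 11, 4, 7, 8, 9, 10, 3, 12, 13, 2]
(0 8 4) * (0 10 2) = (0 8 4 10 2) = [8, 1, 0, 3, 10, 5, 6, 7, 4, 9, 2]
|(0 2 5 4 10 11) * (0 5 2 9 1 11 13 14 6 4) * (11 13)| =|(0 9 1 13 14 6 4 10 11 5)| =10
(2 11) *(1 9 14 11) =(1 9 14 11 2) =[0, 9, 1, 3, 4, 5, 6, 7, 8, 14, 10, 2, 12, 13, 11]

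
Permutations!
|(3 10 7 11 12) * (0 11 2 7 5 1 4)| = 8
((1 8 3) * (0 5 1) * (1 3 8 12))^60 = (12)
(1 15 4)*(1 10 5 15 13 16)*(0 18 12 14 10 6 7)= [18, 13, 2, 3, 6, 15, 7, 0, 8, 9, 5, 11, 14, 16, 10, 4, 1, 17, 12]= (0 18 12 14 10 5 15 4 6 7)(1 13 16)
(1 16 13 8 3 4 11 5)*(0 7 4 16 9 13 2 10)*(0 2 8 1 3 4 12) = (0 7 12)(1 9 13)(2 10)(3 16 8 4 11 5) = [7, 9, 10, 16, 11, 3, 6, 12, 4, 13, 2, 5, 0, 1, 14, 15, 8]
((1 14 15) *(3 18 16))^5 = (1 15 14)(3 16 18) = ((1 14 15)(3 18 16))^5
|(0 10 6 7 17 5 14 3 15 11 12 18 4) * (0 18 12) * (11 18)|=12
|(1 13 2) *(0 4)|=6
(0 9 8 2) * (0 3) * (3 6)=(0 9 8 2 6 3)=[9, 1, 6, 0, 4, 5, 3, 7, 2, 8]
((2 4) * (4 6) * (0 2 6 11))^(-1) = ((0 2 11)(4 6))^(-1) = (0 11 2)(4 6)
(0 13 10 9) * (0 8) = (0 13 10 9 8) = [13, 1, 2, 3, 4, 5, 6, 7, 0, 8, 9, 11, 12, 10]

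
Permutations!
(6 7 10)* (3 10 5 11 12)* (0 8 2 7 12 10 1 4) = (0 8 2 7 5 11 10 6 12 3 1 4) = [8, 4, 7, 1, 0, 11, 12, 5, 2, 9, 6, 10, 3]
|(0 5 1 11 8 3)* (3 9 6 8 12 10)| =21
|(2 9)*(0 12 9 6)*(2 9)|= |(0 12 2 6)|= 4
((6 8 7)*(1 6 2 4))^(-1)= (1 4 2 7 8 6)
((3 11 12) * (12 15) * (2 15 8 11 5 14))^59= ((2 15 12 3 5 14)(8 11))^59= (2 14 5 3 12 15)(8 11)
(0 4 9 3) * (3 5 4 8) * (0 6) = (0 8 3 6)(4 9 5) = [8, 1, 2, 6, 9, 4, 0, 7, 3, 5]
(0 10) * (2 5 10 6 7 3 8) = [6, 1, 5, 8, 4, 10, 7, 3, 2, 9, 0] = (0 6 7 3 8 2 5 10)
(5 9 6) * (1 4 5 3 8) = (1 4 5 9 6 3 8) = [0, 4, 2, 8, 5, 9, 3, 7, 1, 6]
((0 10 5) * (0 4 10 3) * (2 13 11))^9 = ((0 3)(2 13 11)(4 10 5))^9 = (13)(0 3)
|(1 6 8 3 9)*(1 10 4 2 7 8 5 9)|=10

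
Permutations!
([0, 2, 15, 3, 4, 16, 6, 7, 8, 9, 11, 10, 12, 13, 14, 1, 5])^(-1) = [0, 15, 1, 3, 4, 16, 6, 7, 8, 9, 11, 10, 12, 13, 14, 2, 5]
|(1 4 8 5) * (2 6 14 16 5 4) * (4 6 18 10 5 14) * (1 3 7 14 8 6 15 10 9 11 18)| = |(1 2)(3 7 14 16 8 15 10 5)(4 6)(9 11 18)| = 24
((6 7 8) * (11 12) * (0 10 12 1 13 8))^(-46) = ((0 10 12 11 1 13 8 6 7))^(-46) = (0 7 6 8 13 1 11 12 10)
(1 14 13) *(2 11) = [0, 14, 11, 3, 4, 5, 6, 7, 8, 9, 10, 2, 12, 1, 13] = (1 14 13)(2 11)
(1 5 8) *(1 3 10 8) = (1 5)(3 10 8) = [0, 5, 2, 10, 4, 1, 6, 7, 3, 9, 8]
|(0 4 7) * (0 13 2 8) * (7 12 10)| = 8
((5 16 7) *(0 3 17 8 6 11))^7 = (0 3 17 8 6 11)(5 16 7)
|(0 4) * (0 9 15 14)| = 5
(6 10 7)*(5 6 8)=[0, 1, 2, 3, 4, 6, 10, 8, 5, 9, 7]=(5 6 10 7 8)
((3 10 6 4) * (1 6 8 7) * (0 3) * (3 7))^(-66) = (10)(0 4 6 1 7)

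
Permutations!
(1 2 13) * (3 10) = (1 2 13)(3 10) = [0, 2, 13, 10, 4, 5, 6, 7, 8, 9, 3, 11, 12, 1]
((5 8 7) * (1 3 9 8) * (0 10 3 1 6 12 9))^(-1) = ((0 10 3)(5 6 12 9 8 7))^(-1) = (0 3 10)(5 7 8 9 12 6)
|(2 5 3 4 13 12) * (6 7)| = 6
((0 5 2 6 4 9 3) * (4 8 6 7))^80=(0 7 3 2 9 5 4)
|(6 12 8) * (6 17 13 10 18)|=7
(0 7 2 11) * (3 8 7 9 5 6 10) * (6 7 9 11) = (0 11)(2 6 10 3 8 9 5 7) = [11, 1, 6, 8, 4, 7, 10, 2, 9, 5, 3, 0]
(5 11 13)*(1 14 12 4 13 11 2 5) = [0, 14, 5, 3, 13, 2, 6, 7, 8, 9, 10, 11, 4, 1, 12] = (1 14 12 4 13)(2 5)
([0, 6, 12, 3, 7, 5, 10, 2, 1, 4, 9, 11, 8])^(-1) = (1 8 12 2 7 4 9 10 6)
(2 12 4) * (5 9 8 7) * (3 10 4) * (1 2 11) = [0, 2, 12, 10, 11, 9, 6, 5, 7, 8, 4, 1, 3] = (1 2 12 3 10 4 11)(5 9 8 7)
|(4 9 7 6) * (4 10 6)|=6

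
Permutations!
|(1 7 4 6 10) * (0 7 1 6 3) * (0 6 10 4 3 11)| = |(0 7 3 6 4 11)| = 6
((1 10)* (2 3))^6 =(10)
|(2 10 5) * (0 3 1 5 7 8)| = 8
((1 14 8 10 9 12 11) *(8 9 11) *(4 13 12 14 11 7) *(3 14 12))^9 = (14)(1 11)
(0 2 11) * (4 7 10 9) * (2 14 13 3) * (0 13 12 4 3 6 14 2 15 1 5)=(0 2 11 13 6 14 12 4 7 10 9 3 15 1 5)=[2, 5, 11, 15, 7, 0, 14, 10, 8, 3, 9, 13, 4, 6, 12, 1]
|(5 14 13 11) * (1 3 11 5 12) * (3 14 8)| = 8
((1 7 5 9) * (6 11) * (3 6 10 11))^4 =(11)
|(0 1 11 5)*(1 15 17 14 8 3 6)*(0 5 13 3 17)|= 30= |(0 15)(1 11 13 3 6)(8 17 14)|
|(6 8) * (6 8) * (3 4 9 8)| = 4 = |(3 4 9 8)|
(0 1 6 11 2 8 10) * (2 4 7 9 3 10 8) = (0 1 6 11 4 7 9 3 10) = [1, 6, 2, 10, 7, 5, 11, 9, 8, 3, 0, 4]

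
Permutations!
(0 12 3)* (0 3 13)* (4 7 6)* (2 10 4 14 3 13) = (0 12 2 10 4 7 6 14 3 13) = [12, 1, 10, 13, 7, 5, 14, 6, 8, 9, 4, 11, 2, 0, 3]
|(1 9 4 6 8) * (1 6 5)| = 4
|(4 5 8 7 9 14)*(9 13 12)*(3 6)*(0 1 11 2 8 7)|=|(0 1 11 2 8)(3 6)(4 5 7 13 12 9 14)|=70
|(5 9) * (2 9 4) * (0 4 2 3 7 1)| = 15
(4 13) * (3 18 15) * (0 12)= (0 12)(3 18 15)(4 13)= [12, 1, 2, 18, 13, 5, 6, 7, 8, 9, 10, 11, 0, 4, 14, 3, 16, 17, 15]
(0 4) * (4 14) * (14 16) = (0 16 14 4) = [16, 1, 2, 3, 0, 5, 6, 7, 8, 9, 10, 11, 12, 13, 4, 15, 14]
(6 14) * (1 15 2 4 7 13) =[0, 15, 4, 3, 7, 5, 14, 13, 8, 9, 10, 11, 12, 1, 6, 2] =(1 15 2 4 7 13)(6 14)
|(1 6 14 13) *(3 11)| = 4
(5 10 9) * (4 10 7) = (4 10 9 5 7) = [0, 1, 2, 3, 10, 7, 6, 4, 8, 5, 9]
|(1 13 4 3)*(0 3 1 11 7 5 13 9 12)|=10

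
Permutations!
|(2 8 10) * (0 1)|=|(0 1)(2 8 10)|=6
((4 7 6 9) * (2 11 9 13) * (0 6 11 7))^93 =((0 6 13 2 7 11 9 4))^93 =(0 11 13 4 7 6 9 2)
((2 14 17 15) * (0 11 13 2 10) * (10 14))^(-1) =((0 11 13 2 10)(14 17 15))^(-1) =(0 10 2 13 11)(14 15 17)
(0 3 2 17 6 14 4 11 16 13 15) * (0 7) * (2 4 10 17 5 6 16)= (0 3 4 11 2 5 6 14 10 17 16 13 15 7)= [3, 1, 5, 4, 11, 6, 14, 0, 8, 9, 17, 2, 12, 15, 10, 7, 13, 16]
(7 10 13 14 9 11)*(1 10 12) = [0, 10, 2, 3, 4, 5, 6, 12, 8, 11, 13, 7, 1, 14, 9] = (1 10 13 14 9 11 7 12)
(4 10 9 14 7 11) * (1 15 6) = [0, 15, 2, 3, 10, 5, 1, 11, 8, 14, 9, 4, 12, 13, 7, 6] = (1 15 6)(4 10 9 14 7 11)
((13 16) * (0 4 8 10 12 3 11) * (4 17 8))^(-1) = (0 11 3 12 10 8 17)(13 16)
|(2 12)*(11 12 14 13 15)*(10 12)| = |(2 14 13 15 11 10 12)| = 7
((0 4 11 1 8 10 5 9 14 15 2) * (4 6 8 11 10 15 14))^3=(0 15 6 2 8)(1 11)(4 9 5 10)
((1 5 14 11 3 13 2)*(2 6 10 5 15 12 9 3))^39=(1 9 6 14)(2 12 13 5)(3 10 11 15)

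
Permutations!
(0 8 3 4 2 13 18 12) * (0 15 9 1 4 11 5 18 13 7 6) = (0 8 3 11 5 18 12 15 9 1 4 2 7 6) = [8, 4, 7, 11, 2, 18, 0, 6, 3, 1, 10, 5, 15, 13, 14, 9, 16, 17, 12]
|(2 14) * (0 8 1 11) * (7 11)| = 10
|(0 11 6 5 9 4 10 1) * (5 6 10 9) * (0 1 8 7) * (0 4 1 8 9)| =|(0 11 10 9 1 8 7 4)| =8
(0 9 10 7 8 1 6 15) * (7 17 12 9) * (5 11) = (0 7 8 1 6 15)(5 11)(9 10 17 12) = [7, 6, 2, 3, 4, 11, 15, 8, 1, 10, 17, 5, 9, 13, 14, 0, 16, 12]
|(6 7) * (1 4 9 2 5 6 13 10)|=9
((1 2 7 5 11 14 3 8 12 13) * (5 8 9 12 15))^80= ((1 2 7 8 15 5 11 14 3 9 12 13))^80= (1 3 15)(2 9 5)(7 12 11)(8 13 14)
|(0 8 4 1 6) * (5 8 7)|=7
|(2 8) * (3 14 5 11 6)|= 10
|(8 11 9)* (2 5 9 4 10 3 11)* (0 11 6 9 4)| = 8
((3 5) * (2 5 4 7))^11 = (2 5 3 4 7)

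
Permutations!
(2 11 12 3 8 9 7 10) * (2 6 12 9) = (2 11 9 7 10 6 12 3 8) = [0, 1, 11, 8, 4, 5, 12, 10, 2, 7, 6, 9, 3]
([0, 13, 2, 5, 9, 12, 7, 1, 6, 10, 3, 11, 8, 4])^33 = [0, 1, 2, 3, 4, 5, 6, 7, 8, 9, 10, 11, 12, 13]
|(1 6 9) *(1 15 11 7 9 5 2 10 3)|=12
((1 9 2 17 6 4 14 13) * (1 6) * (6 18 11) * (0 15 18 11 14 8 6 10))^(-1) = ((0 15 18 14 13 11 10)(1 9 2 17)(4 8 6))^(-1) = (0 10 11 13 14 18 15)(1 17 2 9)(4 6 8)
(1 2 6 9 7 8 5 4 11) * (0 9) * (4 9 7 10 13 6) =(0 7 8 5 9 10 13 6)(1 2 4 11) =[7, 2, 4, 3, 11, 9, 0, 8, 5, 10, 13, 1, 12, 6]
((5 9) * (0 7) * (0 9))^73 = (0 7 9 5)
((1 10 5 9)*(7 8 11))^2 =(1 5)(7 11 8)(9 10)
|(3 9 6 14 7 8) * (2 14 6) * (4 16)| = 6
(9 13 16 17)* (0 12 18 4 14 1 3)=(0 12 18 4 14 1 3)(9 13 16 17)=[12, 3, 2, 0, 14, 5, 6, 7, 8, 13, 10, 11, 18, 16, 1, 15, 17, 9, 4]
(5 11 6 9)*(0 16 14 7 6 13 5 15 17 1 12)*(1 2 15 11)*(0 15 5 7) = (0 16 14)(1 12 15 17 2 5)(6 9 11 13 7) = [16, 12, 5, 3, 4, 1, 9, 6, 8, 11, 10, 13, 15, 7, 0, 17, 14, 2]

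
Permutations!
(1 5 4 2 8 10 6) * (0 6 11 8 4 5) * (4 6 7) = (0 7 4 2 6 1)(8 10 11) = [7, 0, 6, 3, 2, 5, 1, 4, 10, 9, 11, 8]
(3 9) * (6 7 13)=(3 9)(6 7 13)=[0, 1, 2, 9, 4, 5, 7, 13, 8, 3, 10, 11, 12, 6]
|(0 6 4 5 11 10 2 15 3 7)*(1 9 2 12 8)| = 14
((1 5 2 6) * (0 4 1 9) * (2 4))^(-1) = (0 9 6 2)(1 4 5)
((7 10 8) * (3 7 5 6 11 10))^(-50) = (11)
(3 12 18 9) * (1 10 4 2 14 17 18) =(1 10 4 2 14 17 18 9 3 12) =[0, 10, 14, 12, 2, 5, 6, 7, 8, 3, 4, 11, 1, 13, 17, 15, 16, 18, 9]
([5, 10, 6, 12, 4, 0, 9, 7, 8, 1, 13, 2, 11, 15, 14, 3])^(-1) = [5, 9, 11, 15, 4, 0, 2, 7, 8, 6, 1, 12, 3, 10, 14, 13]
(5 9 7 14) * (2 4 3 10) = (2 4 3 10)(5 9 7 14) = [0, 1, 4, 10, 3, 9, 6, 14, 8, 7, 2, 11, 12, 13, 5]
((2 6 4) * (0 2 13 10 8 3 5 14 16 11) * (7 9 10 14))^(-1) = ((0 2 6 4 13 14 16 11)(3 5 7 9 10 8))^(-1) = (0 11 16 14 13 4 6 2)(3 8 10 9 7 5)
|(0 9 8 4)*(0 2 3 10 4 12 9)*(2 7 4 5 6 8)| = |(2 3 10 5 6 8 12 9)(4 7)| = 8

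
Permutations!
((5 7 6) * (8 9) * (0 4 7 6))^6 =((0 4 7)(5 6)(8 9))^6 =(9)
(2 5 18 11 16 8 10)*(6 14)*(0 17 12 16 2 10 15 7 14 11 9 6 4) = (0 17 12 16 8 15 7 14 4)(2 5 18 9 6 11) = [17, 1, 5, 3, 0, 18, 11, 14, 15, 6, 10, 2, 16, 13, 4, 7, 8, 12, 9]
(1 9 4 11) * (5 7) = (1 9 4 11)(5 7) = [0, 9, 2, 3, 11, 7, 6, 5, 8, 4, 10, 1]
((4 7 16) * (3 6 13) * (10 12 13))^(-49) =(3 6 10 12 13)(4 16 7)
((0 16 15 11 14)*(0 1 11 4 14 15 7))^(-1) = ((0 16 7)(1 11 15 4 14))^(-1) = (0 7 16)(1 14 4 15 11)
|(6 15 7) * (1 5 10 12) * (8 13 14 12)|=|(1 5 10 8 13 14 12)(6 15 7)|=21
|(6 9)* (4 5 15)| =|(4 5 15)(6 9)| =6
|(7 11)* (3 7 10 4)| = 5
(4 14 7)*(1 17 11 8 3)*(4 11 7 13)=(1 17 7 11 8 3)(4 14 13)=[0, 17, 2, 1, 14, 5, 6, 11, 3, 9, 10, 8, 12, 4, 13, 15, 16, 7]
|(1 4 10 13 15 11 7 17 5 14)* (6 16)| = 10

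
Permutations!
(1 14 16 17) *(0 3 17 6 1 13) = (0 3 17 13)(1 14 16 6) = [3, 14, 2, 17, 4, 5, 1, 7, 8, 9, 10, 11, 12, 0, 16, 15, 6, 13]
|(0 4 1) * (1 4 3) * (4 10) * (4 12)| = 3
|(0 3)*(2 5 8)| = |(0 3)(2 5 8)| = 6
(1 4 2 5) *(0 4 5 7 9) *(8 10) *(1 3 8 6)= [4, 5, 7, 8, 2, 3, 1, 9, 10, 0, 6]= (0 4 2 7 9)(1 5 3 8 10 6)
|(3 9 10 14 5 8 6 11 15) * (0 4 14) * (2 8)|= 12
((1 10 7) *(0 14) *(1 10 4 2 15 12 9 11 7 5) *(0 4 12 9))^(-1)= ((0 14 4 2 15 9 11 7 10 5 1 12))^(-1)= (0 12 1 5 10 7 11 9 15 2 4 14)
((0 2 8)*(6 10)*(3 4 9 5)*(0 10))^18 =(0 10 2 6 8)(3 9)(4 5)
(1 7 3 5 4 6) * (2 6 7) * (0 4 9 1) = (0 4 7 3 5 9 1 2 6) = [4, 2, 6, 5, 7, 9, 0, 3, 8, 1]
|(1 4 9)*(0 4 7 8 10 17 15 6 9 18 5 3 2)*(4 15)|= |(0 15 6 9 1 7 8 10 17 4 18 5 3 2)|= 14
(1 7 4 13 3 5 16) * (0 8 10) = (0 8 10)(1 7 4 13 3 5 16) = [8, 7, 2, 5, 13, 16, 6, 4, 10, 9, 0, 11, 12, 3, 14, 15, 1]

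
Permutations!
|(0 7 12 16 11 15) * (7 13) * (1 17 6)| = 21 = |(0 13 7 12 16 11 15)(1 17 6)|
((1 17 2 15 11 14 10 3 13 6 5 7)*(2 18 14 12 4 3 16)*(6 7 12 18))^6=(1 3 5)(2 16 10 14 18 11 15)(4 6 7)(12 17 13)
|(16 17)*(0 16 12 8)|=|(0 16 17 12 8)|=5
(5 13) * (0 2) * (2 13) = (0 13 5 2) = [13, 1, 0, 3, 4, 2, 6, 7, 8, 9, 10, 11, 12, 5]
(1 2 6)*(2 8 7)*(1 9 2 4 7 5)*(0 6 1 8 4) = (0 6 9 2 1 4 7)(5 8) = [6, 4, 1, 3, 7, 8, 9, 0, 5, 2]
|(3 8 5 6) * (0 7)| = 4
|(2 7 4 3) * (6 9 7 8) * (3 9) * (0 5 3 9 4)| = 8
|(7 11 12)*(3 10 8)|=3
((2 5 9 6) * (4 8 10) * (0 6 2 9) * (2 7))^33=((0 6 9 7 2 5)(4 8 10))^33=(10)(0 7)(2 6)(5 9)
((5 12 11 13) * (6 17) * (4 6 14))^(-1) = (4 14 17 6)(5 13 11 12)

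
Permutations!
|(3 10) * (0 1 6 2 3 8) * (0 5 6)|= |(0 1)(2 3 10 8 5 6)|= 6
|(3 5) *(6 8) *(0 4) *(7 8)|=6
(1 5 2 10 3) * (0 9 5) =(0 9 5 2 10 3 1) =[9, 0, 10, 1, 4, 2, 6, 7, 8, 5, 3]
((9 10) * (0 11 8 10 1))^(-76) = ((0 11 8 10 9 1))^(-76) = (0 8 9)(1 11 10)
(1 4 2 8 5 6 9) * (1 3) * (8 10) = [0, 4, 10, 1, 2, 6, 9, 7, 5, 3, 8] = (1 4 2 10 8 5 6 9 3)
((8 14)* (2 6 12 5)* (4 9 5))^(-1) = ((2 6 12 4 9 5)(8 14))^(-1) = (2 5 9 4 12 6)(8 14)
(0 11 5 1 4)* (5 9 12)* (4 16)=(0 11 9 12 5 1 16 4)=[11, 16, 2, 3, 0, 1, 6, 7, 8, 12, 10, 9, 5, 13, 14, 15, 4]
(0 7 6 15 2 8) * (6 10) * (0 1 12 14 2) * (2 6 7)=(0 2 8 1 12 14 6 15)(7 10)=[2, 12, 8, 3, 4, 5, 15, 10, 1, 9, 7, 11, 14, 13, 6, 0]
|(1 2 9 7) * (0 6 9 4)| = |(0 6 9 7 1 2 4)| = 7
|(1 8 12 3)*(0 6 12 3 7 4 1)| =8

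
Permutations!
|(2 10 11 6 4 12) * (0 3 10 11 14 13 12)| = 10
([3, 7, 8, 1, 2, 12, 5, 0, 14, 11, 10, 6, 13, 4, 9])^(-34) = (0 1)(2 5 14 13 11)(3 7)(4 6 8 12 9)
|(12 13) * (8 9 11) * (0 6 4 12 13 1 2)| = 6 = |(13)(0 6 4 12 1 2)(8 9 11)|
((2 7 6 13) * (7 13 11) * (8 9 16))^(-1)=((2 13)(6 11 7)(8 9 16))^(-1)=(2 13)(6 7 11)(8 16 9)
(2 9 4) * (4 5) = (2 9 5 4) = [0, 1, 9, 3, 2, 4, 6, 7, 8, 5]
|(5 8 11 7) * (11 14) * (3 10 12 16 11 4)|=10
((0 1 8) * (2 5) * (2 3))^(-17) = (0 1 8)(2 5 3)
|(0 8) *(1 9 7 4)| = |(0 8)(1 9 7 4)| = 4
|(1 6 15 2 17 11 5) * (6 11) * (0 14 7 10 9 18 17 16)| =33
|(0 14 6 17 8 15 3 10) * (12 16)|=|(0 14 6 17 8 15 3 10)(12 16)|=8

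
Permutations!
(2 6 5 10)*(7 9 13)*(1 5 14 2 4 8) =(1 5 10 4 8)(2 6 14)(7 9 13) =[0, 5, 6, 3, 8, 10, 14, 9, 1, 13, 4, 11, 12, 7, 2]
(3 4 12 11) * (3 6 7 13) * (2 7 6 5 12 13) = (2 7)(3 4 13)(5 12 11) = [0, 1, 7, 4, 13, 12, 6, 2, 8, 9, 10, 5, 11, 3]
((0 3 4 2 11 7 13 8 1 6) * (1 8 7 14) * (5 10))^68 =(0 11)(1 4)(2 6)(3 14)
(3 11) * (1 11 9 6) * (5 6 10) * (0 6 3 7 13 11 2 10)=(0 6 1 2 10 5 3 9)(7 13 11)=[6, 2, 10, 9, 4, 3, 1, 13, 8, 0, 5, 7, 12, 11]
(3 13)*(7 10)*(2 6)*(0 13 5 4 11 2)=[13, 1, 6, 5, 11, 4, 0, 10, 8, 9, 7, 2, 12, 3]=(0 13 3 5 4 11 2 6)(7 10)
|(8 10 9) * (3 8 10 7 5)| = |(3 8 7 5)(9 10)| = 4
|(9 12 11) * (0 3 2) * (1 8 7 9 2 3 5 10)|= |(0 5 10 1 8 7 9 12 11 2)|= 10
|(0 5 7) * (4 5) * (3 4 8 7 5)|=6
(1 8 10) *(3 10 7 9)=[0, 8, 2, 10, 4, 5, 6, 9, 7, 3, 1]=(1 8 7 9 3 10)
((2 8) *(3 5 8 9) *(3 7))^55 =((2 9 7 3 5 8))^55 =(2 9 7 3 5 8)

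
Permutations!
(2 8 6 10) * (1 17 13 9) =(1 17 13 9)(2 8 6 10) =[0, 17, 8, 3, 4, 5, 10, 7, 6, 1, 2, 11, 12, 9, 14, 15, 16, 13]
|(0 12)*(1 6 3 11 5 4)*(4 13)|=|(0 12)(1 6 3 11 5 13 4)|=14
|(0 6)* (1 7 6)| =4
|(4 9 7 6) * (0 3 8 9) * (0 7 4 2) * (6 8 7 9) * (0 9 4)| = 7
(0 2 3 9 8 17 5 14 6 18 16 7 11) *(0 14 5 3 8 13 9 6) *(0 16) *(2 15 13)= [15, 1, 8, 6, 4, 5, 18, 11, 17, 2, 10, 14, 12, 9, 16, 13, 7, 3, 0]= (0 15 13 9 2 8 17 3 6 18)(7 11 14 16)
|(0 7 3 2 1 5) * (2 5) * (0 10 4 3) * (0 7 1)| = 12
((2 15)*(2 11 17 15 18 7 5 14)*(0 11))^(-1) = (0 15 17 11)(2 14 5 7 18)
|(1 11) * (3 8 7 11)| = 5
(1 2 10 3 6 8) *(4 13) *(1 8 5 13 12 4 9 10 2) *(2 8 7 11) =[0, 1, 8, 6, 12, 13, 5, 11, 7, 10, 3, 2, 4, 9] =(2 8 7 11)(3 6 5 13 9 10)(4 12)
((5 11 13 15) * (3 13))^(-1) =((3 13 15 5 11))^(-1) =(3 11 5 15 13)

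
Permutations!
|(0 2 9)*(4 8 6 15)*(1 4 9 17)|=9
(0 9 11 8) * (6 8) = (0 9 11 6 8) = [9, 1, 2, 3, 4, 5, 8, 7, 0, 11, 10, 6]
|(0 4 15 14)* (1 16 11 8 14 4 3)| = |(0 3 1 16 11 8 14)(4 15)| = 14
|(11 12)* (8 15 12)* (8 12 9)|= |(8 15 9)(11 12)|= 6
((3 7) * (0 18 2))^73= (0 18 2)(3 7)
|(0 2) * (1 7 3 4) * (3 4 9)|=|(0 2)(1 7 4)(3 9)|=6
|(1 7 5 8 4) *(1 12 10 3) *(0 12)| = 9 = |(0 12 10 3 1 7 5 8 4)|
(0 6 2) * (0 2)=(0 6)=[6, 1, 2, 3, 4, 5, 0]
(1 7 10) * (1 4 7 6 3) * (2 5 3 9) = [0, 6, 5, 1, 7, 3, 9, 10, 8, 2, 4] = (1 6 9 2 5 3)(4 7 10)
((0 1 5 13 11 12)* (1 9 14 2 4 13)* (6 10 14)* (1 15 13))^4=(0 14 5 12 10 1 11 6 4 13 9 2 15)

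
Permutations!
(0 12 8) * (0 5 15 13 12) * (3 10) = (3 10)(5 15 13 12 8) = [0, 1, 2, 10, 4, 15, 6, 7, 5, 9, 3, 11, 8, 12, 14, 13]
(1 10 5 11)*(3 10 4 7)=[0, 4, 2, 10, 7, 11, 6, 3, 8, 9, 5, 1]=(1 4 7 3 10 5 11)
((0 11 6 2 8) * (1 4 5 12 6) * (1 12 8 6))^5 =(0 5 1 11 8 4 12)(2 6)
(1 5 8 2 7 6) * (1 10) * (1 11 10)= (1 5 8 2 7 6)(10 11)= [0, 5, 7, 3, 4, 8, 1, 6, 2, 9, 11, 10]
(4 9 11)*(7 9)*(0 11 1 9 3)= (0 11 4 7 3)(1 9)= [11, 9, 2, 0, 7, 5, 6, 3, 8, 1, 10, 4]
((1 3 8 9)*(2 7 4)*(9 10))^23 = (1 10 3 9 8)(2 4 7)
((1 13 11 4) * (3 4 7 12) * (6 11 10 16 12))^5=(1 3 16 13 4 12 10)(6 7 11)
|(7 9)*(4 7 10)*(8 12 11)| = 12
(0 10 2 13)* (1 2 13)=(0 10 13)(1 2)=[10, 2, 1, 3, 4, 5, 6, 7, 8, 9, 13, 11, 12, 0]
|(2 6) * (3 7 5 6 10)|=|(2 10 3 7 5 6)|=6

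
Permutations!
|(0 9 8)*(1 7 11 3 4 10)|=6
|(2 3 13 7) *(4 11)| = 4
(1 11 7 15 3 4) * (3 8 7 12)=(1 11 12 3 4)(7 15 8)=[0, 11, 2, 4, 1, 5, 6, 15, 7, 9, 10, 12, 3, 13, 14, 8]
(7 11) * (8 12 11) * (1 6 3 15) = (1 6 3 15)(7 8 12 11) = [0, 6, 2, 15, 4, 5, 3, 8, 12, 9, 10, 7, 11, 13, 14, 1]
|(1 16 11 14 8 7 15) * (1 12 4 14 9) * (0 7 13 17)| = |(0 7 15 12 4 14 8 13 17)(1 16 11 9)| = 36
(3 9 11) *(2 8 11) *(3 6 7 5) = (2 8 11 6 7 5 3 9) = [0, 1, 8, 9, 4, 3, 7, 5, 11, 2, 10, 6]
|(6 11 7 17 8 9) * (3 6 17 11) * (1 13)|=|(1 13)(3 6)(7 11)(8 9 17)|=6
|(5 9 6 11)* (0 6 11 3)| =|(0 6 3)(5 9 11)| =3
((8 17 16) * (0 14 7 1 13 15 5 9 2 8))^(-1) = (0 16 17 8 2 9 5 15 13 1 7 14)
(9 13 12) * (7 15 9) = (7 15 9 13 12) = [0, 1, 2, 3, 4, 5, 6, 15, 8, 13, 10, 11, 7, 12, 14, 9]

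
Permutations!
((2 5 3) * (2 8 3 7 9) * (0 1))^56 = (9)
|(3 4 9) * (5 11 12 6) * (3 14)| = |(3 4 9 14)(5 11 12 6)| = 4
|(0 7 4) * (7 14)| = 4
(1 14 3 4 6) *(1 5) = (1 14 3 4 6 5) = [0, 14, 2, 4, 6, 1, 5, 7, 8, 9, 10, 11, 12, 13, 3]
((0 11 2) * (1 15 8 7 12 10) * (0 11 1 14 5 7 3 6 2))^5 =(0 6 15 11 3 1 2 8)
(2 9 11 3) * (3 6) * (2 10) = [0, 1, 9, 10, 4, 5, 3, 7, 8, 11, 2, 6] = (2 9 11 6 3 10)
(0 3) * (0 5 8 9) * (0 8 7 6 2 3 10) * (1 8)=(0 10)(1 8 9)(2 3 5 7 6)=[10, 8, 3, 5, 4, 7, 2, 6, 9, 1, 0]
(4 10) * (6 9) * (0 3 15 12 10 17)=(0 3 15 12 10 4 17)(6 9)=[3, 1, 2, 15, 17, 5, 9, 7, 8, 6, 4, 11, 10, 13, 14, 12, 16, 0]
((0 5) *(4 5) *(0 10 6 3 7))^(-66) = ((0 4 5 10 6 3 7))^(-66) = (0 6 4 3 5 7 10)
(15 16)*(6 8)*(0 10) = [10, 1, 2, 3, 4, 5, 8, 7, 6, 9, 0, 11, 12, 13, 14, 16, 15] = (0 10)(6 8)(15 16)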